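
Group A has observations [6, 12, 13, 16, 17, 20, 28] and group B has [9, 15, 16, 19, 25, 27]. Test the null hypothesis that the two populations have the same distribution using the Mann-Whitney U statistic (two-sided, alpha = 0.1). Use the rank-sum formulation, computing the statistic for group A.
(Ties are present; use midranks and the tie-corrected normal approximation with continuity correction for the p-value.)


Step 1: Combine and sort all 13 observations; assign midranks.
sorted (value, group): (6,X), (9,Y), (12,X), (13,X), (15,Y), (16,X), (16,Y), (17,X), (19,Y), (20,X), (25,Y), (27,Y), (28,X)
ranks: 6->1, 9->2, 12->3, 13->4, 15->5, 16->6.5, 16->6.5, 17->8, 19->9, 20->10, 25->11, 27->12, 28->13
Step 2: Rank sum for X: R1 = 1 + 3 + 4 + 6.5 + 8 + 10 + 13 = 45.5.
Step 3: U_X = R1 - n1(n1+1)/2 = 45.5 - 7*8/2 = 45.5 - 28 = 17.5.
       U_Y = n1*n2 - U_X = 42 - 17.5 = 24.5.
Step 4: Ties are present, so use the tie-corrected normal approximation (with continuity correction) for the p-value.
Step 5: p-value = 0.667806; compare to alpha = 0.1. fail to reject H0.

U_X = 17.5, p = 0.667806, fail to reject H0 at alpha = 0.1.


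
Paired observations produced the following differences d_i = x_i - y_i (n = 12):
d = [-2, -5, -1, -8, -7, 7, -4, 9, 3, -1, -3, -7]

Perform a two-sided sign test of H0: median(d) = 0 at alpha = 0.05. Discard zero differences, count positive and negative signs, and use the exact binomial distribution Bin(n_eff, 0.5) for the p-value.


Step 1: Discard zero differences. Original n = 12; n_eff = number of nonzero differences = 12.
Nonzero differences (with sign): -2, -5, -1, -8, -7, +7, -4, +9, +3, -1, -3, -7
Step 2: Count signs: positive = 3, negative = 9.
Step 3: Under H0: P(positive) = 0.5, so the number of positives S ~ Bin(12, 0.5).
Step 4: Two-sided exact p-value = sum of Bin(12,0.5) probabilities at or below the observed probability = 0.145996.
Step 5: alpha = 0.05. fail to reject H0.

n_eff = 12, pos = 3, neg = 9, p = 0.145996, fail to reject H0.


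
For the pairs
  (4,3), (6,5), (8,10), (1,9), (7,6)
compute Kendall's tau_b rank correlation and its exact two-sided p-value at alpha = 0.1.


Step 1: Enumerate the 10 unordered pairs (i,j) with i<j and classify each by sign(x_j-x_i) * sign(y_j-y_i).
  (1,2):dx=+2,dy=+2->C; (1,3):dx=+4,dy=+7->C; (1,4):dx=-3,dy=+6->D; (1,5):dx=+3,dy=+3->C
  (2,3):dx=+2,dy=+5->C; (2,4):dx=-5,dy=+4->D; (2,5):dx=+1,dy=+1->C; (3,4):dx=-7,dy=-1->C
  (3,5):dx=-1,dy=-4->C; (4,5):dx=+6,dy=-3->D
Step 2: C = 7, D = 3, total pairs = 10.
Step 3: tau = (C - D)/(n(n-1)/2) = (7 - 3)/10 = 0.400000.
Step 4: Exact two-sided p-value (enumerate n! = 120 permutations of y under H0): p = 0.483333.
Step 5: alpha = 0.1. fail to reject H0.

tau_b = 0.4000 (C=7, D=3), p = 0.483333, fail to reject H0.


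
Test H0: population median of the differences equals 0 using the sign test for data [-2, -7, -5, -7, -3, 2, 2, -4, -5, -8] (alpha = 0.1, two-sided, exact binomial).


Step 1: Discard zero differences. Original n = 10; n_eff = number of nonzero differences = 10.
Nonzero differences (with sign): -2, -7, -5, -7, -3, +2, +2, -4, -5, -8
Step 2: Count signs: positive = 2, negative = 8.
Step 3: Under H0: P(positive) = 0.5, so the number of positives S ~ Bin(10, 0.5).
Step 4: Two-sided exact p-value = sum of Bin(10,0.5) probabilities at or below the observed probability = 0.109375.
Step 5: alpha = 0.1. fail to reject H0.

n_eff = 10, pos = 2, neg = 8, p = 0.109375, fail to reject H0.


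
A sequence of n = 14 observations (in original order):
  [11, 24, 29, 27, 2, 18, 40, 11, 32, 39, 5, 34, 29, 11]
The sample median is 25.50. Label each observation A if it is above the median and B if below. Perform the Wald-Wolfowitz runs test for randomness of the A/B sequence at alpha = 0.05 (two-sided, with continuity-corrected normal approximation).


Step 1: Compute median = 25.50; label A = above, B = below.
Labels in order: BBAABBABAABAAB  (n_A = 7, n_B = 7)
Step 2: Count runs R = 9.
Step 3: Under H0 (random ordering), E[R] = 2*n_A*n_B/(n_A+n_B) + 1 = 2*7*7/14 + 1 = 8.0000.
        Var[R] = 2*n_A*n_B*(2*n_A*n_B - n_A - n_B) / ((n_A+n_B)^2 * (n_A+n_B-1)) = 8232/2548 = 3.2308.
        SD[R] = 1.7974.
Step 4: Continuity-corrected z = (R - 0.5 - E[R]) / SD[R] = (9 - 0.5 - 8.0000) / 1.7974 = 0.2782.
Step 5: Two-sided p-value via normal approximation = 2*(1 - Phi(|z|)) = 0.780879.
Step 6: alpha = 0.05. fail to reject H0.

R = 9, z = 0.2782, p = 0.780879, fail to reject H0.


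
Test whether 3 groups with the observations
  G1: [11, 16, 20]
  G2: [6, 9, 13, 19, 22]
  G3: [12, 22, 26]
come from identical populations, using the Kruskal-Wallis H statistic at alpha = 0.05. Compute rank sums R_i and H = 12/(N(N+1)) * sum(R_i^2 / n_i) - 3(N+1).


Step 1: Combine all N = 11 observations and assign midranks.
sorted (value, group, rank): (6,G2,1), (9,G2,2), (11,G1,3), (12,G3,4), (13,G2,5), (16,G1,6), (19,G2,7), (20,G1,8), (22,G2,9.5), (22,G3,9.5), (26,G3,11)
Step 2: Sum ranks within each group.
R_1 = 17 (n_1 = 3)
R_2 = 24.5 (n_2 = 5)
R_3 = 24.5 (n_3 = 3)
Step 3: H = 12/(N(N+1)) * sum(R_i^2/n_i) - 3(N+1)
     = 12/(11*12) * (17^2/3 + 24.5^2/5 + 24.5^2/3) - 3*12
     = 0.090909 * 416.467 - 36
     = 1.860606.
Step 4: Ties present; correction factor C = 1 - 6/(11^3 - 11) = 0.995455. Corrected H = 1.860606 / 0.995455 = 1.869102.
Step 5: Under H0, H ~ chi^2(2); p-value = 0.392762.
Step 6: alpha = 0.05. fail to reject H0.

H = 1.8691, df = 2, p = 0.392762, fail to reject H0.


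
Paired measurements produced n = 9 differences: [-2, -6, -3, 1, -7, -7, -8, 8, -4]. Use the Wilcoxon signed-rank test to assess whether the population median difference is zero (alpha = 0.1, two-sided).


Step 1: Drop any zero differences (none here) and take |d_i|.
|d| = [2, 6, 3, 1, 7, 7, 8, 8, 4]
Step 2: Midrank |d_i| (ties get averaged ranks).
ranks: |2|->2, |6|->5, |3|->3, |1|->1, |7|->6.5, |7|->6.5, |8|->8.5, |8|->8.5, |4|->4
Step 3: Attach original signs; sum ranks with positive sign and with negative sign.
W+ = 1 + 8.5 = 9.5
W- = 2 + 5 + 3 + 6.5 + 6.5 + 8.5 + 4 = 35.5
(Check: W+ + W- = 45 should equal n(n+1)/2 = 45.)
Step 4: Test statistic W = min(W+, W-) = 9.5.
Step 5: Ties in |d|, so use the tie-corrected normal approximation.
        E[W] = n(n+1)/4 = 9*10/4 = 22.5.
        Tie groups: |d|=7 (t=2), |d|=8 (t=2); sum(t^3 - t) = 12.
        Var[W] = n(n+1)(2n+1)/24 - sum(t^3-t)/48 = 1710/24 - 12/48 = 71.
        z = (W - E[W]) / sqrt(Var[W]) = (9.5 - 22.5) / 8.4261 = -1.5428.
        Two-sided p = 2*Phi(z) = 0.122875.
Step 6: alpha = 0.1. fail to reject H0.

W+ = 9.5, W- = 35.5, W = min = 9.5, p = 0.122875, fail to reject H0.


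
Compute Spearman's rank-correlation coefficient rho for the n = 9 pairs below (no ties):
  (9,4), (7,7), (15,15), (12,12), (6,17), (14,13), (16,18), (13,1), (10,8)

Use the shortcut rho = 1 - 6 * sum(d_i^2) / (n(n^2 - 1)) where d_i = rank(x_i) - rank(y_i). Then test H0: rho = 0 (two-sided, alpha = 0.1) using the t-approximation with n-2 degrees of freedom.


Step 1: Rank x and y separately (midranks; no ties here).
rank(x): 9->3, 7->2, 15->8, 12->5, 6->1, 14->7, 16->9, 13->6, 10->4
rank(y): 4->2, 7->3, 15->7, 12->5, 17->8, 13->6, 18->9, 1->1, 8->4
Step 2: d_i = R_x(i) - R_y(i); compute d_i^2.
  (3-2)^2=1, (2-3)^2=1, (8-7)^2=1, (5-5)^2=0, (1-8)^2=49, (7-6)^2=1, (9-9)^2=0, (6-1)^2=25, (4-4)^2=0
sum(d^2) = 78.
Step 3: rho = 1 - 6*78 / (9*(9^2 - 1)) = 1 - 468/720 = 0.350000.
Step 4: Under H0, t = rho * sqrt((n-2)/(1-rho^2)) = 0.9885 ~ t(7).
Step 5: Two-sided p-value from the t-distribution with 7 df = 0.355820.
Step 6: alpha = 0.1. fail to reject H0.

rho = 0.3500, p = 0.355820, fail to reject H0 at alpha = 0.1.


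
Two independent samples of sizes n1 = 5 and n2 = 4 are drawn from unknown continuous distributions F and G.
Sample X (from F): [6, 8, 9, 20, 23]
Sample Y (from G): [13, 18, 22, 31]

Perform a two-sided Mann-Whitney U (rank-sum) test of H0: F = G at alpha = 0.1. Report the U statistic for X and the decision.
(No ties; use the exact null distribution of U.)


Step 1: Combine and sort all 9 observations; assign midranks.
sorted (value, group): (6,X), (8,X), (9,X), (13,Y), (18,Y), (20,X), (22,Y), (23,X), (31,Y)
ranks: 6->1, 8->2, 9->3, 13->4, 18->5, 20->6, 22->7, 23->8, 31->9
Step 2: Rank sum for X: R1 = 1 + 2 + 3 + 6 + 8 = 20.
Step 3: U_X = R1 - n1(n1+1)/2 = 20 - 5*6/2 = 20 - 15 = 5.
       U_Y = n1*n2 - U_X = 20 - 5 = 15.
Step 4: No ties, so the exact null distribution of U (based on enumerating the C(9,5) = 126 equally likely rank assignments) gives the two-sided p-value.
Step 5: p-value = 0.285714; compare to alpha = 0.1. fail to reject H0.

U_X = 5, p = 0.285714, fail to reject H0 at alpha = 0.1.


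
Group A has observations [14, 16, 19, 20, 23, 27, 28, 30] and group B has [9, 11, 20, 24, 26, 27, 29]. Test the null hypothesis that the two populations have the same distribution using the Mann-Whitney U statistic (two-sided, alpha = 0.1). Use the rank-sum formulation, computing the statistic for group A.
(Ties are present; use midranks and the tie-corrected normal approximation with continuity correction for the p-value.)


Step 1: Combine and sort all 15 observations; assign midranks.
sorted (value, group): (9,Y), (11,Y), (14,X), (16,X), (19,X), (20,X), (20,Y), (23,X), (24,Y), (26,Y), (27,X), (27,Y), (28,X), (29,Y), (30,X)
ranks: 9->1, 11->2, 14->3, 16->4, 19->5, 20->6.5, 20->6.5, 23->8, 24->9, 26->10, 27->11.5, 27->11.5, 28->13, 29->14, 30->15
Step 2: Rank sum for X: R1 = 3 + 4 + 5 + 6.5 + 8 + 11.5 + 13 + 15 = 66.
Step 3: U_X = R1 - n1(n1+1)/2 = 66 - 8*9/2 = 66 - 36 = 30.
       U_Y = n1*n2 - U_X = 56 - 30 = 26.
Step 4: Ties are present, so use the tie-corrected normal approximation (with continuity correction) for the p-value.
Step 5: p-value = 0.861942; compare to alpha = 0.1. fail to reject H0.

U_X = 30, p = 0.861942, fail to reject H0 at alpha = 0.1.


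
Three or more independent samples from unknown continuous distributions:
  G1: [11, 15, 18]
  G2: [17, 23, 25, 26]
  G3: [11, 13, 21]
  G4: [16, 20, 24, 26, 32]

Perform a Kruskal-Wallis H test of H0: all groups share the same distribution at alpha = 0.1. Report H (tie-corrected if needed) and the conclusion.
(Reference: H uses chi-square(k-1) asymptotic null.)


Step 1: Combine all N = 15 observations and assign midranks.
sorted (value, group, rank): (11,G1,1.5), (11,G3,1.5), (13,G3,3), (15,G1,4), (16,G4,5), (17,G2,6), (18,G1,7), (20,G4,8), (21,G3,9), (23,G2,10), (24,G4,11), (25,G2,12), (26,G2,13.5), (26,G4,13.5), (32,G4,15)
Step 2: Sum ranks within each group.
R_1 = 12.5 (n_1 = 3)
R_2 = 41.5 (n_2 = 4)
R_3 = 13.5 (n_3 = 3)
R_4 = 52.5 (n_4 = 5)
Step 3: H = 12/(N(N+1)) * sum(R_i^2/n_i) - 3(N+1)
     = 12/(15*16) * (12.5^2/3 + 41.5^2/4 + 13.5^2/3 + 52.5^2/5) - 3*16
     = 0.050000 * 1094.65 - 48
     = 6.732292.
Step 4: Ties present; correction factor C = 1 - 12/(15^3 - 15) = 0.996429. Corrected H = 6.732292 / 0.996429 = 6.756422.
Step 5: Under H0, H ~ chi^2(3); p-value = 0.080080.
Step 6: alpha = 0.1. reject H0.

H = 6.7564, df = 3, p = 0.080080, reject H0.


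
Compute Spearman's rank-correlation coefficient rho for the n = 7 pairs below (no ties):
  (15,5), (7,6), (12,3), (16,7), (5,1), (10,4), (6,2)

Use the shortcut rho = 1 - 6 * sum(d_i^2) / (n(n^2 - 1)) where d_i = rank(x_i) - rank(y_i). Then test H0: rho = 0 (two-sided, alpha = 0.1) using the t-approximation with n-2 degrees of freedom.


Step 1: Rank x and y separately (midranks; no ties here).
rank(x): 15->6, 7->3, 12->5, 16->7, 5->1, 10->4, 6->2
rank(y): 5->5, 6->6, 3->3, 7->7, 1->1, 4->4, 2->2
Step 2: d_i = R_x(i) - R_y(i); compute d_i^2.
  (6-5)^2=1, (3-6)^2=9, (5-3)^2=4, (7-7)^2=0, (1-1)^2=0, (4-4)^2=0, (2-2)^2=0
sum(d^2) = 14.
Step 3: rho = 1 - 6*14 / (7*(7^2 - 1)) = 1 - 84/336 = 0.750000.
Step 4: Under H0, t = rho * sqrt((n-2)/(1-rho^2)) = 2.5355 ~ t(5).
Step 5: Two-sided p-value from the t-distribution with 5 df = 0.052181.
Step 6: alpha = 0.1. reject H0.

rho = 0.7500, p = 0.052181, reject H0 at alpha = 0.1.


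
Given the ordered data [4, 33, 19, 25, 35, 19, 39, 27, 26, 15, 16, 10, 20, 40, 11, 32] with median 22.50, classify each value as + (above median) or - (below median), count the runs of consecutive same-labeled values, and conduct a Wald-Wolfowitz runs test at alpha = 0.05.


Step 1: Compute median = 22.50; label A = above, B = below.
Labels in order: BABAABAAABBBBABA  (n_A = 8, n_B = 8)
Step 2: Count runs R = 10.
Step 3: Under H0 (random ordering), E[R] = 2*n_A*n_B/(n_A+n_B) + 1 = 2*8*8/16 + 1 = 9.0000.
        Var[R] = 2*n_A*n_B*(2*n_A*n_B - n_A - n_B) / ((n_A+n_B)^2 * (n_A+n_B-1)) = 14336/3840 = 3.7333.
        SD[R] = 1.9322.
Step 4: Continuity-corrected z = (R - 0.5 - E[R]) / SD[R] = (10 - 0.5 - 9.0000) / 1.9322 = 0.2588.
Step 5: Two-sided p-value via normal approximation = 2*(1 - Phi(|z|)) = 0.795809.
Step 6: alpha = 0.05. fail to reject H0.

R = 10, z = 0.2588, p = 0.795809, fail to reject H0.


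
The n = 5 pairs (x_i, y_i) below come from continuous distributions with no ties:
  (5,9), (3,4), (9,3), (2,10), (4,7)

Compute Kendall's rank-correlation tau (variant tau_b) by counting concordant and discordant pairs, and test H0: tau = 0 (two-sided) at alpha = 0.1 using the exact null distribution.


Step 1: Enumerate the 10 unordered pairs (i,j) with i<j and classify each by sign(x_j-x_i) * sign(y_j-y_i).
  (1,2):dx=-2,dy=-5->C; (1,3):dx=+4,dy=-6->D; (1,4):dx=-3,dy=+1->D; (1,5):dx=-1,dy=-2->C
  (2,3):dx=+6,dy=-1->D; (2,4):dx=-1,dy=+6->D; (2,5):dx=+1,dy=+3->C; (3,4):dx=-7,dy=+7->D
  (3,5):dx=-5,dy=+4->D; (4,5):dx=+2,dy=-3->D
Step 2: C = 3, D = 7, total pairs = 10.
Step 3: tau = (C - D)/(n(n-1)/2) = (3 - 7)/10 = -0.400000.
Step 4: Exact two-sided p-value (enumerate n! = 120 permutations of y under H0): p = 0.483333.
Step 5: alpha = 0.1. fail to reject H0.

tau_b = -0.4000 (C=3, D=7), p = 0.483333, fail to reject H0.


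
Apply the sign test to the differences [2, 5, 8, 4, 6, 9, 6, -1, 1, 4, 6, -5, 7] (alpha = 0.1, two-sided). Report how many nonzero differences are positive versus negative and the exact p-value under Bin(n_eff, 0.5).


Step 1: Discard zero differences. Original n = 13; n_eff = number of nonzero differences = 13.
Nonzero differences (with sign): +2, +5, +8, +4, +6, +9, +6, -1, +1, +4, +6, -5, +7
Step 2: Count signs: positive = 11, negative = 2.
Step 3: Under H0: P(positive) = 0.5, so the number of positives S ~ Bin(13, 0.5).
Step 4: Two-sided exact p-value = sum of Bin(13,0.5) probabilities at or below the observed probability = 0.022461.
Step 5: alpha = 0.1. reject H0.

n_eff = 13, pos = 11, neg = 2, p = 0.022461, reject H0.


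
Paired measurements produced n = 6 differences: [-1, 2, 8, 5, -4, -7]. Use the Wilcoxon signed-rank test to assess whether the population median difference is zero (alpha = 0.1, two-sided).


Step 1: Drop any zero differences (none here) and take |d_i|.
|d| = [1, 2, 8, 5, 4, 7]
Step 2: Midrank |d_i| (ties get averaged ranks).
ranks: |1|->1, |2|->2, |8|->6, |5|->4, |4|->3, |7|->5
Step 3: Attach original signs; sum ranks with positive sign and with negative sign.
W+ = 2 + 6 + 4 = 12
W- = 1 + 3 + 5 = 9
(Check: W+ + W- = 21 should equal n(n+1)/2 = 21.)
Step 4: Test statistic W = min(W+, W-) = 9.
Step 5: No ties, so the exact null distribution over the 2^6 = 64 sign assignments gives the two-sided p-value = 0.843750.
Step 6: alpha = 0.1. fail to reject H0.

W+ = 12, W- = 9, W = min = 9, p = 0.843750, fail to reject H0.


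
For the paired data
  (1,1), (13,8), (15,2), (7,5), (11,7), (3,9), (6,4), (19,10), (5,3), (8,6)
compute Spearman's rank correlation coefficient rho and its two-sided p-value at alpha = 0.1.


Step 1: Rank x and y separately (midranks; no ties here).
rank(x): 1->1, 13->8, 15->9, 7->5, 11->7, 3->2, 6->4, 19->10, 5->3, 8->6
rank(y): 1->1, 8->8, 2->2, 5->5, 7->7, 9->9, 4->4, 10->10, 3->3, 6->6
Step 2: d_i = R_x(i) - R_y(i); compute d_i^2.
  (1-1)^2=0, (8-8)^2=0, (9-2)^2=49, (5-5)^2=0, (7-7)^2=0, (2-9)^2=49, (4-4)^2=0, (10-10)^2=0, (3-3)^2=0, (6-6)^2=0
sum(d^2) = 98.
Step 3: rho = 1 - 6*98 / (10*(10^2 - 1)) = 1 - 588/990 = 0.406061.
Step 4: Under H0, t = rho * sqrt((n-2)/(1-rho^2)) = 1.2568 ~ t(8).
Step 5: Two-sided p-value from the t-distribution with 8 df = 0.244282.
Step 6: alpha = 0.1. fail to reject H0.

rho = 0.4061, p = 0.244282, fail to reject H0 at alpha = 0.1.


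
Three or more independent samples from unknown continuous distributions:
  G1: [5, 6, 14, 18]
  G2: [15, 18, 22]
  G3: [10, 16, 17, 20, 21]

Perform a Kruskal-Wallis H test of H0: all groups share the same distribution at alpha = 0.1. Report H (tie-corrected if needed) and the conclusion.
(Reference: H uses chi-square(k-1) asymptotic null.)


Step 1: Combine all N = 12 observations and assign midranks.
sorted (value, group, rank): (5,G1,1), (6,G1,2), (10,G3,3), (14,G1,4), (15,G2,5), (16,G3,6), (17,G3,7), (18,G1,8.5), (18,G2,8.5), (20,G3,10), (21,G3,11), (22,G2,12)
Step 2: Sum ranks within each group.
R_1 = 15.5 (n_1 = 4)
R_2 = 25.5 (n_2 = 3)
R_3 = 37 (n_3 = 5)
Step 3: H = 12/(N(N+1)) * sum(R_i^2/n_i) - 3(N+1)
     = 12/(12*13) * (15.5^2/4 + 25.5^2/3 + 37^2/5) - 3*13
     = 0.076923 * 550.612 - 39
     = 3.354808.
Step 4: Ties present; correction factor C = 1 - 6/(12^3 - 12) = 0.996503. Corrected H = 3.354808 / 0.996503 = 3.366579.
Step 5: Under H0, H ~ chi^2(2); p-value = 0.185762.
Step 6: alpha = 0.1. fail to reject H0.

H = 3.3666, df = 2, p = 0.185762, fail to reject H0.


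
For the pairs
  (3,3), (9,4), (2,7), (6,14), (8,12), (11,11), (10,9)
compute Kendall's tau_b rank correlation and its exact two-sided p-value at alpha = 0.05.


Step 1: Enumerate the 21 unordered pairs (i,j) with i<j and classify each by sign(x_j-x_i) * sign(y_j-y_i).
  (1,2):dx=+6,dy=+1->C; (1,3):dx=-1,dy=+4->D; (1,4):dx=+3,dy=+11->C; (1,5):dx=+5,dy=+9->C
  (1,6):dx=+8,dy=+8->C; (1,7):dx=+7,dy=+6->C; (2,3):dx=-7,dy=+3->D; (2,4):dx=-3,dy=+10->D
  (2,5):dx=-1,dy=+8->D; (2,6):dx=+2,dy=+7->C; (2,7):dx=+1,dy=+5->C; (3,4):dx=+4,dy=+7->C
  (3,5):dx=+6,dy=+5->C; (3,6):dx=+9,dy=+4->C; (3,7):dx=+8,dy=+2->C; (4,5):dx=+2,dy=-2->D
  (4,6):dx=+5,dy=-3->D; (4,7):dx=+4,dy=-5->D; (5,6):dx=+3,dy=-1->D; (5,7):dx=+2,dy=-3->D
  (6,7):dx=-1,dy=-2->C
Step 2: C = 12, D = 9, total pairs = 21.
Step 3: tau = (C - D)/(n(n-1)/2) = (12 - 9)/21 = 0.142857.
Step 4: Exact two-sided p-value (enumerate n! = 5040 permutations of y under H0): p = 0.772619.
Step 5: alpha = 0.05. fail to reject H0.

tau_b = 0.1429 (C=12, D=9), p = 0.772619, fail to reject H0.


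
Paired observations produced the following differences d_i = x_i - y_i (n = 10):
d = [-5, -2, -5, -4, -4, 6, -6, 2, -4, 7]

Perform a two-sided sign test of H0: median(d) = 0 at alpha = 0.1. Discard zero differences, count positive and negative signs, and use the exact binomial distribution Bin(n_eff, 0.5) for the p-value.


Step 1: Discard zero differences. Original n = 10; n_eff = number of nonzero differences = 10.
Nonzero differences (with sign): -5, -2, -5, -4, -4, +6, -6, +2, -4, +7
Step 2: Count signs: positive = 3, negative = 7.
Step 3: Under H0: P(positive) = 0.5, so the number of positives S ~ Bin(10, 0.5).
Step 4: Two-sided exact p-value = sum of Bin(10,0.5) probabilities at or below the observed probability = 0.343750.
Step 5: alpha = 0.1. fail to reject H0.

n_eff = 10, pos = 3, neg = 7, p = 0.343750, fail to reject H0.


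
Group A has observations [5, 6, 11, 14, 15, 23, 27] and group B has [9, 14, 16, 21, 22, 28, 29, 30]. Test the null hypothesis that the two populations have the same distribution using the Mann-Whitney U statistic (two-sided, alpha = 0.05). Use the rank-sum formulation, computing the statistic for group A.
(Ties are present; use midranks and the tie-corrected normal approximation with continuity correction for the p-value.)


Step 1: Combine and sort all 15 observations; assign midranks.
sorted (value, group): (5,X), (6,X), (9,Y), (11,X), (14,X), (14,Y), (15,X), (16,Y), (21,Y), (22,Y), (23,X), (27,X), (28,Y), (29,Y), (30,Y)
ranks: 5->1, 6->2, 9->3, 11->4, 14->5.5, 14->5.5, 15->7, 16->8, 21->9, 22->10, 23->11, 27->12, 28->13, 29->14, 30->15
Step 2: Rank sum for X: R1 = 1 + 2 + 4 + 5.5 + 7 + 11 + 12 = 42.5.
Step 3: U_X = R1 - n1(n1+1)/2 = 42.5 - 7*8/2 = 42.5 - 28 = 14.5.
       U_Y = n1*n2 - U_X = 56 - 14.5 = 41.5.
Step 4: Ties are present, so use the tie-corrected normal approximation (with continuity correction) for the p-value.
Step 5: p-value = 0.132118; compare to alpha = 0.05. fail to reject H0.

U_X = 14.5, p = 0.132118, fail to reject H0 at alpha = 0.05.


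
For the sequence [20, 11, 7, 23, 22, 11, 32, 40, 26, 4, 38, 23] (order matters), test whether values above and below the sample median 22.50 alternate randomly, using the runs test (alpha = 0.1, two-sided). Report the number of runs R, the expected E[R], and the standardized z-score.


Step 1: Compute median = 22.50; label A = above, B = below.
Labels in order: BBBABBAAABAA  (n_A = 6, n_B = 6)
Step 2: Count runs R = 6.
Step 3: Under H0 (random ordering), E[R] = 2*n_A*n_B/(n_A+n_B) + 1 = 2*6*6/12 + 1 = 7.0000.
        Var[R] = 2*n_A*n_B*(2*n_A*n_B - n_A - n_B) / ((n_A+n_B)^2 * (n_A+n_B-1)) = 4320/1584 = 2.7273.
        SD[R] = 1.6514.
Step 4: Continuity-corrected z = (R + 0.5 - E[R]) / SD[R] = (6 + 0.5 - 7.0000) / 1.6514 = -0.3028.
Step 5: Two-sided p-value via normal approximation = 2*(1 - Phi(|z|)) = 0.762069.
Step 6: alpha = 0.1. fail to reject H0.

R = 6, z = -0.3028, p = 0.762069, fail to reject H0.


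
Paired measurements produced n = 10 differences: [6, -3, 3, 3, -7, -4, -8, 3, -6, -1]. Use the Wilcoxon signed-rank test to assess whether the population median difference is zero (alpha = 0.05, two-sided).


Step 1: Drop any zero differences (none here) and take |d_i|.
|d| = [6, 3, 3, 3, 7, 4, 8, 3, 6, 1]
Step 2: Midrank |d_i| (ties get averaged ranks).
ranks: |6|->7.5, |3|->3.5, |3|->3.5, |3|->3.5, |7|->9, |4|->6, |8|->10, |3|->3.5, |6|->7.5, |1|->1
Step 3: Attach original signs; sum ranks with positive sign and with negative sign.
W+ = 7.5 + 3.5 + 3.5 + 3.5 = 18
W- = 3.5 + 9 + 6 + 10 + 7.5 + 1 = 37
(Check: W+ + W- = 55 should equal n(n+1)/2 = 55.)
Step 4: Test statistic W = min(W+, W-) = 18.
Step 5: Ties in |d|, so use the tie-corrected normal approximation.
        E[W] = n(n+1)/4 = 10*11/4 = 27.5.
        Tie groups: |d|=3 (t=4), |d|=6 (t=2); sum(t^3 - t) = 66.
        Var[W] = n(n+1)(2n+1)/24 - sum(t^3-t)/48 = 2310/24 - 66/48 = 94.875.
        z = (W - E[W]) / sqrt(Var[W]) = (18 - 27.5) / 9.7404 = -0.9753.
        Two-sided p = 2*Phi(z) = 0.329401.
Step 6: alpha = 0.05. fail to reject H0.

W+ = 18, W- = 37, W = min = 18, p = 0.329401, fail to reject H0.


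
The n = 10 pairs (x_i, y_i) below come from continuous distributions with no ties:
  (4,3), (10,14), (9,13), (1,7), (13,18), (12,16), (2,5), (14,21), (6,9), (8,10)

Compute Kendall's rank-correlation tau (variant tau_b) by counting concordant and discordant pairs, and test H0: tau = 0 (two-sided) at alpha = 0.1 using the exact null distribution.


Step 1: Enumerate the 45 unordered pairs (i,j) with i<j and classify each by sign(x_j-x_i) * sign(y_j-y_i).
  (1,2):dx=+6,dy=+11->C; (1,3):dx=+5,dy=+10->C; (1,4):dx=-3,dy=+4->D; (1,5):dx=+9,dy=+15->C
  (1,6):dx=+8,dy=+13->C; (1,7):dx=-2,dy=+2->D; (1,8):dx=+10,dy=+18->C; (1,9):dx=+2,dy=+6->C
  (1,10):dx=+4,dy=+7->C; (2,3):dx=-1,dy=-1->C; (2,4):dx=-9,dy=-7->C; (2,5):dx=+3,dy=+4->C
  (2,6):dx=+2,dy=+2->C; (2,7):dx=-8,dy=-9->C; (2,8):dx=+4,dy=+7->C; (2,9):dx=-4,dy=-5->C
  (2,10):dx=-2,dy=-4->C; (3,4):dx=-8,dy=-6->C; (3,5):dx=+4,dy=+5->C; (3,6):dx=+3,dy=+3->C
  (3,7):dx=-7,dy=-8->C; (3,8):dx=+5,dy=+8->C; (3,9):dx=-3,dy=-4->C; (3,10):dx=-1,dy=-3->C
  (4,5):dx=+12,dy=+11->C; (4,6):dx=+11,dy=+9->C; (4,7):dx=+1,dy=-2->D; (4,8):dx=+13,dy=+14->C
  (4,9):dx=+5,dy=+2->C; (4,10):dx=+7,dy=+3->C; (5,6):dx=-1,dy=-2->C; (5,7):dx=-11,dy=-13->C
  (5,8):dx=+1,dy=+3->C; (5,9):dx=-7,dy=-9->C; (5,10):dx=-5,dy=-8->C; (6,7):dx=-10,dy=-11->C
  (6,8):dx=+2,dy=+5->C; (6,9):dx=-6,dy=-7->C; (6,10):dx=-4,dy=-6->C; (7,8):dx=+12,dy=+16->C
  (7,9):dx=+4,dy=+4->C; (7,10):dx=+6,dy=+5->C; (8,9):dx=-8,dy=-12->C; (8,10):dx=-6,dy=-11->C
  (9,10):dx=+2,dy=+1->C
Step 2: C = 42, D = 3, total pairs = 45.
Step 3: tau = (C - D)/(n(n-1)/2) = (42 - 3)/45 = 0.866667.
Step 4: Exact two-sided p-value (enumerate n! = 3628800 permutations of y under H0): p = 0.000115.
Step 5: alpha = 0.1. reject H0.

tau_b = 0.8667 (C=42, D=3), p = 0.000115, reject H0.


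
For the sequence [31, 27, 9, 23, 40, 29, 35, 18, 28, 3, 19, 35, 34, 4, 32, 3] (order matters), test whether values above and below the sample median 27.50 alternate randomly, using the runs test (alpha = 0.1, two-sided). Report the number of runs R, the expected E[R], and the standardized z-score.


Step 1: Compute median = 27.50; label A = above, B = below.
Labels in order: ABBBAAABABBAABAB  (n_A = 8, n_B = 8)
Step 2: Count runs R = 10.
Step 3: Under H0 (random ordering), E[R] = 2*n_A*n_B/(n_A+n_B) + 1 = 2*8*8/16 + 1 = 9.0000.
        Var[R] = 2*n_A*n_B*(2*n_A*n_B - n_A - n_B) / ((n_A+n_B)^2 * (n_A+n_B-1)) = 14336/3840 = 3.7333.
        SD[R] = 1.9322.
Step 4: Continuity-corrected z = (R - 0.5 - E[R]) / SD[R] = (10 - 0.5 - 9.0000) / 1.9322 = 0.2588.
Step 5: Two-sided p-value via normal approximation = 2*(1 - Phi(|z|)) = 0.795809.
Step 6: alpha = 0.1. fail to reject H0.

R = 10, z = 0.2588, p = 0.795809, fail to reject H0.


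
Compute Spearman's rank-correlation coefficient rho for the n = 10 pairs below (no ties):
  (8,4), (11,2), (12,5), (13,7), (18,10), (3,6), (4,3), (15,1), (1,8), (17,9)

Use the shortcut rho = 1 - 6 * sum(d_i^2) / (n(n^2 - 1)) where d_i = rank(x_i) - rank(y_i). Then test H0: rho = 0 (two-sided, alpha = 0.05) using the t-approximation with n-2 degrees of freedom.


Step 1: Rank x and y separately (midranks; no ties here).
rank(x): 8->4, 11->5, 12->6, 13->7, 18->10, 3->2, 4->3, 15->8, 1->1, 17->9
rank(y): 4->4, 2->2, 5->5, 7->7, 10->10, 6->6, 3->3, 1->1, 8->8, 9->9
Step 2: d_i = R_x(i) - R_y(i); compute d_i^2.
  (4-4)^2=0, (5-2)^2=9, (6-5)^2=1, (7-7)^2=0, (10-10)^2=0, (2-6)^2=16, (3-3)^2=0, (8-1)^2=49, (1-8)^2=49, (9-9)^2=0
sum(d^2) = 124.
Step 3: rho = 1 - 6*124 / (10*(10^2 - 1)) = 1 - 744/990 = 0.248485.
Step 4: Under H0, t = rho * sqrt((n-2)/(1-rho^2)) = 0.7256 ~ t(8).
Step 5: Two-sided p-value from the t-distribution with 8 df = 0.488776.
Step 6: alpha = 0.05. fail to reject H0.

rho = 0.2485, p = 0.488776, fail to reject H0 at alpha = 0.05.


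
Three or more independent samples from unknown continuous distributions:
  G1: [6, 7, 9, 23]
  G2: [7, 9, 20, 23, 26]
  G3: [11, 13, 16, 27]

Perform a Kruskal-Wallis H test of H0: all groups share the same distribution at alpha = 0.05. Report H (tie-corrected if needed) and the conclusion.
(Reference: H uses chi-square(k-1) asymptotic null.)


Step 1: Combine all N = 13 observations and assign midranks.
sorted (value, group, rank): (6,G1,1), (7,G1,2.5), (7,G2,2.5), (9,G1,4.5), (9,G2,4.5), (11,G3,6), (13,G3,7), (16,G3,8), (20,G2,9), (23,G1,10.5), (23,G2,10.5), (26,G2,12), (27,G3,13)
Step 2: Sum ranks within each group.
R_1 = 18.5 (n_1 = 4)
R_2 = 38.5 (n_2 = 5)
R_3 = 34 (n_3 = 4)
Step 3: H = 12/(N(N+1)) * sum(R_i^2/n_i) - 3(N+1)
     = 12/(13*14) * (18.5^2/4 + 38.5^2/5 + 34^2/4) - 3*14
     = 0.065934 * 671.013 - 42
     = 2.242582.
Step 4: Ties present; correction factor C = 1 - 18/(13^3 - 13) = 0.991758. Corrected H = 2.242582 / 0.991758 = 2.261219.
Step 5: Under H0, H ~ chi^2(2); p-value = 0.322836.
Step 6: alpha = 0.05. fail to reject H0.

H = 2.2612, df = 2, p = 0.322836, fail to reject H0.


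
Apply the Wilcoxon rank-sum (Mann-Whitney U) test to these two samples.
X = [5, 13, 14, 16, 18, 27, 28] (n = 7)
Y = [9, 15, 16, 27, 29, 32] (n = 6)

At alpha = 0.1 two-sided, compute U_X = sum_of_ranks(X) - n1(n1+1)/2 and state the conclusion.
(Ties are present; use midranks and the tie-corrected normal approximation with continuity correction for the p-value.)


Step 1: Combine and sort all 13 observations; assign midranks.
sorted (value, group): (5,X), (9,Y), (13,X), (14,X), (15,Y), (16,X), (16,Y), (18,X), (27,X), (27,Y), (28,X), (29,Y), (32,Y)
ranks: 5->1, 9->2, 13->3, 14->4, 15->5, 16->6.5, 16->6.5, 18->8, 27->9.5, 27->9.5, 28->11, 29->12, 32->13
Step 2: Rank sum for X: R1 = 1 + 3 + 4 + 6.5 + 8 + 9.5 + 11 = 43.
Step 3: U_X = R1 - n1(n1+1)/2 = 43 - 7*8/2 = 43 - 28 = 15.
       U_Y = n1*n2 - U_X = 42 - 15 = 27.
Step 4: Ties are present, so use the tie-corrected normal approximation (with continuity correction) for the p-value.
Step 5: p-value = 0.430766; compare to alpha = 0.1. fail to reject H0.

U_X = 15, p = 0.430766, fail to reject H0 at alpha = 0.1.


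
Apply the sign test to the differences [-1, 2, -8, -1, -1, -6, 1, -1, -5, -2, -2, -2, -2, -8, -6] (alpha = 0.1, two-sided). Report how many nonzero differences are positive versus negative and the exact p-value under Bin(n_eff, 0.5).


Step 1: Discard zero differences. Original n = 15; n_eff = number of nonzero differences = 15.
Nonzero differences (with sign): -1, +2, -8, -1, -1, -6, +1, -1, -5, -2, -2, -2, -2, -8, -6
Step 2: Count signs: positive = 2, negative = 13.
Step 3: Under H0: P(positive) = 0.5, so the number of positives S ~ Bin(15, 0.5).
Step 4: Two-sided exact p-value = sum of Bin(15,0.5) probabilities at or below the observed probability = 0.007385.
Step 5: alpha = 0.1. reject H0.

n_eff = 15, pos = 2, neg = 13, p = 0.007385, reject H0.


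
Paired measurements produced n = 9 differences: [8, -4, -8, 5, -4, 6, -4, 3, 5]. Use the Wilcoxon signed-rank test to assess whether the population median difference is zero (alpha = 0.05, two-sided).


Step 1: Drop any zero differences (none here) and take |d_i|.
|d| = [8, 4, 8, 5, 4, 6, 4, 3, 5]
Step 2: Midrank |d_i| (ties get averaged ranks).
ranks: |8|->8.5, |4|->3, |8|->8.5, |5|->5.5, |4|->3, |6|->7, |4|->3, |3|->1, |5|->5.5
Step 3: Attach original signs; sum ranks with positive sign and with negative sign.
W+ = 8.5 + 5.5 + 7 + 1 + 5.5 = 27.5
W- = 3 + 8.5 + 3 + 3 = 17.5
(Check: W+ + W- = 45 should equal n(n+1)/2 = 45.)
Step 4: Test statistic W = min(W+, W-) = 17.5.
Step 5: Ties in |d|, so use the tie-corrected normal approximation.
        E[W] = n(n+1)/4 = 9*10/4 = 22.5.
        Tie groups: |d|=4 (t=3), |d|=5 (t=2), |d|=8 (t=2); sum(t^3 - t) = 36.
        Var[W] = n(n+1)(2n+1)/24 - sum(t^3-t)/48 = 1710/24 - 36/48 = 70.5.
        z = (W - E[W]) / sqrt(Var[W]) = (17.5 - 22.5) / 8.3964 = -0.5955.
        Two-sided p = 2*Phi(z) = 0.551515.
Step 6: alpha = 0.05. fail to reject H0.

W+ = 27.5, W- = 17.5, W = min = 17.5, p = 0.551515, fail to reject H0.


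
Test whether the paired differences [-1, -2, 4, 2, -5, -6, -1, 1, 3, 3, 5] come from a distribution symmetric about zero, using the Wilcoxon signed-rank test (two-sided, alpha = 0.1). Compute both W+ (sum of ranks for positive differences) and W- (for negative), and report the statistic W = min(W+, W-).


Step 1: Drop any zero differences (none here) and take |d_i|.
|d| = [1, 2, 4, 2, 5, 6, 1, 1, 3, 3, 5]
Step 2: Midrank |d_i| (ties get averaged ranks).
ranks: |1|->2, |2|->4.5, |4|->8, |2|->4.5, |5|->9.5, |6|->11, |1|->2, |1|->2, |3|->6.5, |3|->6.5, |5|->9.5
Step 3: Attach original signs; sum ranks with positive sign and with negative sign.
W+ = 8 + 4.5 + 2 + 6.5 + 6.5 + 9.5 = 37
W- = 2 + 4.5 + 9.5 + 11 + 2 = 29
(Check: W+ + W- = 66 should equal n(n+1)/2 = 66.)
Step 4: Test statistic W = min(W+, W-) = 29.
Step 5: Ties in |d|, so use the tie-corrected normal approximation.
        E[W] = n(n+1)/4 = 11*12/4 = 33.
        Tie groups: |d|=1 (t=3), |d|=2 (t=2), |d|=3 (t=2), |d|=5 (t=2); sum(t^3 - t) = 42.
        Var[W] = n(n+1)(2n+1)/24 - sum(t^3-t)/48 = 3036/24 - 42/48 = 125.625.
        z = (W - E[W]) / sqrt(Var[W]) = (29 - 33) / 11.2083 = -0.3569.
        Two-sided p = 2*Phi(z) = 0.721182.
Step 6: alpha = 0.1. fail to reject H0.

W+ = 37, W- = 29, W = min = 29, p = 0.721182, fail to reject H0.


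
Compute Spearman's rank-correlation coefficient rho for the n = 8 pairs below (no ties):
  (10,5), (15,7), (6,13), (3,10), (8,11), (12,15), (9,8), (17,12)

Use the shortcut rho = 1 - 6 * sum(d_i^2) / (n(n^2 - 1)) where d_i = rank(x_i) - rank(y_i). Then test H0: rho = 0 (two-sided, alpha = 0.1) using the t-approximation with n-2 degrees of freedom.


Step 1: Rank x and y separately (midranks; no ties here).
rank(x): 10->5, 15->7, 6->2, 3->1, 8->3, 12->6, 9->4, 17->8
rank(y): 5->1, 7->2, 13->7, 10->4, 11->5, 15->8, 8->3, 12->6
Step 2: d_i = R_x(i) - R_y(i); compute d_i^2.
  (5-1)^2=16, (7-2)^2=25, (2-7)^2=25, (1-4)^2=9, (3-5)^2=4, (6-8)^2=4, (4-3)^2=1, (8-6)^2=4
sum(d^2) = 88.
Step 3: rho = 1 - 6*88 / (8*(8^2 - 1)) = 1 - 528/504 = -0.047619.
Step 4: Under H0, t = rho * sqrt((n-2)/(1-rho^2)) = -0.1168 ~ t(6).
Step 5: Two-sided p-value from the t-distribution with 6 df = 0.910849.
Step 6: alpha = 0.1. fail to reject H0.

rho = -0.0476, p = 0.910849, fail to reject H0 at alpha = 0.1.


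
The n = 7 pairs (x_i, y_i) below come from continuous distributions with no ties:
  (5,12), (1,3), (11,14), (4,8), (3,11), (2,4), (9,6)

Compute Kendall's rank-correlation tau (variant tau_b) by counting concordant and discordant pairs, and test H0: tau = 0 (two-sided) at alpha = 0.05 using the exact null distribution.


Step 1: Enumerate the 21 unordered pairs (i,j) with i<j and classify each by sign(x_j-x_i) * sign(y_j-y_i).
  (1,2):dx=-4,dy=-9->C; (1,3):dx=+6,dy=+2->C; (1,4):dx=-1,dy=-4->C; (1,5):dx=-2,dy=-1->C
  (1,6):dx=-3,dy=-8->C; (1,7):dx=+4,dy=-6->D; (2,3):dx=+10,dy=+11->C; (2,4):dx=+3,dy=+5->C
  (2,5):dx=+2,dy=+8->C; (2,6):dx=+1,dy=+1->C; (2,7):dx=+8,dy=+3->C; (3,4):dx=-7,dy=-6->C
  (3,5):dx=-8,dy=-3->C; (3,6):dx=-9,dy=-10->C; (3,7):dx=-2,dy=-8->C; (4,5):dx=-1,dy=+3->D
  (4,6):dx=-2,dy=-4->C; (4,7):dx=+5,dy=-2->D; (5,6):dx=-1,dy=-7->C; (5,7):dx=+6,dy=-5->D
  (6,7):dx=+7,dy=+2->C
Step 2: C = 17, D = 4, total pairs = 21.
Step 3: tau = (C - D)/(n(n-1)/2) = (17 - 4)/21 = 0.619048.
Step 4: Exact two-sided p-value (enumerate n! = 5040 permutations of y under H0): p = 0.069048.
Step 5: alpha = 0.05. fail to reject H0.

tau_b = 0.6190 (C=17, D=4), p = 0.069048, fail to reject H0.


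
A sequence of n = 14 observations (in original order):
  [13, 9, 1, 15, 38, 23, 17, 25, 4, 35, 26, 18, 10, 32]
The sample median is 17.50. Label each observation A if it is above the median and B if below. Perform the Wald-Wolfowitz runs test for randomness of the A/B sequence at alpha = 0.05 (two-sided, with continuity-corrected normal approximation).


Step 1: Compute median = 17.50; label A = above, B = below.
Labels in order: BBBBAABABAAABA  (n_A = 7, n_B = 7)
Step 2: Count runs R = 8.
Step 3: Under H0 (random ordering), E[R] = 2*n_A*n_B/(n_A+n_B) + 1 = 2*7*7/14 + 1 = 8.0000.
        Var[R] = 2*n_A*n_B*(2*n_A*n_B - n_A - n_B) / ((n_A+n_B)^2 * (n_A+n_B-1)) = 8232/2548 = 3.2308.
        SD[R] = 1.7974.
Step 4: R = E[R], so z = 0 with no continuity correction.
Step 5: Two-sided p-value via normal approximation = 2*(1 - Phi(|z|)) = 1.000000.
Step 6: alpha = 0.05. fail to reject H0.

R = 8, z = 0.0000, p = 1.000000, fail to reject H0.


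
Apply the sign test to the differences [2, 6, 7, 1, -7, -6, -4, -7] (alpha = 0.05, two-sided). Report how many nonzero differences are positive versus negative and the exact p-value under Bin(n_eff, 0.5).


Step 1: Discard zero differences. Original n = 8; n_eff = number of nonzero differences = 8.
Nonzero differences (with sign): +2, +6, +7, +1, -7, -6, -4, -7
Step 2: Count signs: positive = 4, negative = 4.
Step 3: Under H0: P(positive) = 0.5, so the number of positives S ~ Bin(8, 0.5).
Step 4: Two-sided exact p-value = sum of Bin(8,0.5) probabilities at or below the observed probability = 1.000000.
Step 5: alpha = 0.05. fail to reject H0.

n_eff = 8, pos = 4, neg = 4, p = 1.000000, fail to reject H0.


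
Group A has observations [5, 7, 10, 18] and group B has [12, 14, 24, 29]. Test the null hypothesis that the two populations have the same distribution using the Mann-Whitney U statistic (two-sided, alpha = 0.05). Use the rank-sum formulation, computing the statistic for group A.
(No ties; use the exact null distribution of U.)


Step 1: Combine and sort all 8 observations; assign midranks.
sorted (value, group): (5,X), (7,X), (10,X), (12,Y), (14,Y), (18,X), (24,Y), (29,Y)
ranks: 5->1, 7->2, 10->3, 12->4, 14->5, 18->6, 24->7, 29->8
Step 2: Rank sum for X: R1 = 1 + 2 + 3 + 6 = 12.
Step 3: U_X = R1 - n1(n1+1)/2 = 12 - 4*5/2 = 12 - 10 = 2.
       U_Y = n1*n2 - U_X = 16 - 2 = 14.
Step 4: No ties, so the exact null distribution of U (based on enumerating the C(8,4) = 70 equally likely rank assignments) gives the two-sided p-value.
Step 5: p-value = 0.114286; compare to alpha = 0.05. fail to reject H0.

U_X = 2, p = 0.114286, fail to reject H0 at alpha = 0.05.


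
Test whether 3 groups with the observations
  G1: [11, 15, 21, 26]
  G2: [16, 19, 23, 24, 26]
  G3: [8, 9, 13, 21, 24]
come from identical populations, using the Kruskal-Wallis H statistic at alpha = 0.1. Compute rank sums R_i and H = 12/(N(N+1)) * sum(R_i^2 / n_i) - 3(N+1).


Step 1: Combine all N = 14 observations and assign midranks.
sorted (value, group, rank): (8,G3,1), (9,G3,2), (11,G1,3), (13,G3,4), (15,G1,5), (16,G2,6), (19,G2,7), (21,G1,8.5), (21,G3,8.5), (23,G2,10), (24,G2,11.5), (24,G3,11.5), (26,G1,13.5), (26,G2,13.5)
Step 2: Sum ranks within each group.
R_1 = 30 (n_1 = 4)
R_2 = 48 (n_2 = 5)
R_3 = 27 (n_3 = 5)
Step 3: H = 12/(N(N+1)) * sum(R_i^2/n_i) - 3(N+1)
     = 12/(14*15) * (30^2/4 + 48^2/5 + 27^2/5) - 3*15
     = 0.057143 * 831.6 - 45
     = 2.520000.
Step 4: Ties present; correction factor C = 1 - 18/(14^3 - 14) = 0.993407. Corrected H = 2.520000 / 0.993407 = 2.536726.
Step 5: Under H0, H ~ chi^2(2); p-value = 0.281292.
Step 6: alpha = 0.1. fail to reject H0.

H = 2.5367, df = 2, p = 0.281292, fail to reject H0.


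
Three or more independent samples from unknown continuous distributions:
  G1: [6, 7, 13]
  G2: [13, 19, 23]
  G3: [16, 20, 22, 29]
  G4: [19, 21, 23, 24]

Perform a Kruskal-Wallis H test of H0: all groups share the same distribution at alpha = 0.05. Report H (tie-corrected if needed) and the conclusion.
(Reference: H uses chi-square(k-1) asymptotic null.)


Step 1: Combine all N = 14 observations and assign midranks.
sorted (value, group, rank): (6,G1,1), (7,G1,2), (13,G1,3.5), (13,G2,3.5), (16,G3,5), (19,G2,6.5), (19,G4,6.5), (20,G3,8), (21,G4,9), (22,G3,10), (23,G2,11.5), (23,G4,11.5), (24,G4,13), (29,G3,14)
Step 2: Sum ranks within each group.
R_1 = 6.5 (n_1 = 3)
R_2 = 21.5 (n_2 = 3)
R_3 = 37 (n_3 = 4)
R_4 = 40 (n_4 = 4)
Step 3: H = 12/(N(N+1)) * sum(R_i^2/n_i) - 3(N+1)
     = 12/(14*15) * (6.5^2/3 + 21.5^2/3 + 37^2/4 + 40^2/4) - 3*15
     = 0.057143 * 910.417 - 45
     = 7.023810.
Step 4: Ties present; correction factor C = 1 - 18/(14^3 - 14) = 0.993407. Corrected H = 7.023810 / 0.993407 = 7.070428.
Step 5: Under H0, H ~ chi^2(3); p-value = 0.069687.
Step 6: alpha = 0.05. fail to reject H0.

H = 7.0704, df = 3, p = 0.069687, fail to reject H0.


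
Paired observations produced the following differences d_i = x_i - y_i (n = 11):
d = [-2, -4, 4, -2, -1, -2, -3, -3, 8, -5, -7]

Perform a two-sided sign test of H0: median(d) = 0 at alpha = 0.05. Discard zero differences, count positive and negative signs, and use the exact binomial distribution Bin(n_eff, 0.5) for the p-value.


Step 1: Discard zero differences. Original n = 11; n_eff = number of nonzero differences = 11.
Nonzero differences (with sign): -2, -4, +4, -2, -1, -2, -3, -3, +8, -5, -7
Step 2: Count signs: positive = 2, negative = 9.
Step 3: Under H0: P(positive) = 0.5, so the number of positives S ~ Bin(11, 0.5).
Step 4: Two-sided exact p-value = sum of Bin(11,0.5) probabilities at or below the observed probability = 0.065430.
Step 5: alpha = 0.05. fail to reject H0.

n_eff = 11, pos = 2, neg = 9, p = 0.065430, fail to reject H0.


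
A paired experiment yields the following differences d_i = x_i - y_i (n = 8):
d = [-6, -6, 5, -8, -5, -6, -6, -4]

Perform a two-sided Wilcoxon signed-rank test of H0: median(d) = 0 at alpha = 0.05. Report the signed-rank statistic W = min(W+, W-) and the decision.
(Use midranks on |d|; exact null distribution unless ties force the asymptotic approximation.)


Step 1: Drop any zero differences (none here) and take |d_i|.
|d| = [6, 6, 5, 8, 5, 6, 6, 4]
Step 2: Midrank |d_i| (ties get averaged ranks).
ranks: |6|->5.5, |6|->5.5, |5|->2.5, |8|->8, |5|->2.5, |6|->5.5, |6|->5.5, |4|->1
Step 3: Attach original signs; sum ranks with positive sign and with negative sign.
W+ = 2.5 = 2.5
W- = 5.5 + 5.5 + 8 + 2.5 + 5.5 + 5.5 + 1 = 33.5
(Check: W+ + W- = 36 should equal n(n+1)/2 = 36.)
Step 4: Test statistic W = min(W+, W-) = 2.5.
Step 5: Ties in |d|, so use the tie-corrected normal approximation.
        E[W] = n(n+1)/4 = 8*9/4 = 18.
        Tie groups: |d|=5 (t=2), |d|=6 (t=4); sum(t^3 - t) = 66.
        Var[W] = n(n+1)(2n+1)/24 - sum(t^3-t)/48 = 1224/24 - 66/48 = 49.625.
        z = (W - E[W]) / sqrt(Var[W]) = (2.5 - 18) / 7.0445 = -2.2003.
        Two-sided p = 2*Phi(z) = 0.027786.
Step 6: alpha = 0.05. reject H0.

W+ = 2.5, W- = 33.5, W = min = 2.5, p = 0.027786, reject H0.
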